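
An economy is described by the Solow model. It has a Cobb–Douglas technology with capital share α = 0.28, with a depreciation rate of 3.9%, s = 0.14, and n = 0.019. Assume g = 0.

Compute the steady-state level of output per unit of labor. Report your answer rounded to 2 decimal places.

y* = 1.41

At the steady state, Δk = 0, so s·k^α = (n + δ)·k.
Dividing both sides by k: k^(1−α) = s / (n + δ).
k^0.72 = 0.14 / (0.019 + 0.039) = 0.14 / 0.058 = 2.4138
k* = 2.4138^(1/0.72) ≈ 3.4004
y* = (k*)^α = 3.4004^0.28 ≈ 1.4087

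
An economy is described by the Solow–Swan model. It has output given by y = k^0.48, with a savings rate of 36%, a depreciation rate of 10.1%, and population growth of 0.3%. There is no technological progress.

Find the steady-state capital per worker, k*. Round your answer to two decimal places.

In steady state, investment equals break-even investment: s·k^α = (n + δ)·k.
Rearranging, k^(1−α) = s / (n + δ).
k^0.52 = 0.36 / (0.003 + 0.101) = 0.36 / 0.104 = 3.4615
k* = 3.4615^(1/0.52) ≈ 10.8905

k* ≈ 10.89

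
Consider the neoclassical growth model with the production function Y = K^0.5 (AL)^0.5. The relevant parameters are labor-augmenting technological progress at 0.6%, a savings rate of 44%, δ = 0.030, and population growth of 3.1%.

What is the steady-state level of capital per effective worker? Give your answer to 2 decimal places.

k* = 43.13

In steady state, investment equals break-even investment: s·k^α = (n + g + δ)·k.
Rearranging, k^(1−α) = s / (n + g + δ).
k^0.5 = 0.44 / (0.031 + 0.006 + 0.030) = 0.44 / 0.067 = 6.5672
k* = 6.5672^(1/0.5) ≈ 43.1281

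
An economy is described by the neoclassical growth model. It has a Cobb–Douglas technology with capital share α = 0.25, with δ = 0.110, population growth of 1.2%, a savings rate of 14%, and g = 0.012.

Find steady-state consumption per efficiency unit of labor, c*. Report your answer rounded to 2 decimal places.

At the steady state, Δk = 0, so s·k^α = (n + g + δ)·k.
Dividing both sides by k: k^(1−α) = s / (n + g + δ).
k^0.75 = 0.14 / (0.012 + 0.012 + 0.110) = 0.14 / 0.134 = 1.0448
k* = 1.0448^(1/0.75) ≈ 1.0602
y* = (k*)^α = 1.0602^0.25 ≈ 1.0147
c* = (1 − s)·y* = (1 − 0.14) × 1.0147 ≈ 0.8726

c* ≈ 0.87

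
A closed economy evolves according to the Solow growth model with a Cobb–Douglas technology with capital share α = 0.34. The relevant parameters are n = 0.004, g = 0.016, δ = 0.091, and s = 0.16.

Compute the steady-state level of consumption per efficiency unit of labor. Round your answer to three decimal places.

In steady state, investment equals break-even investment: s·k^α = (n + g + δ)·k.
Rearranging, k^(1−α) = s / (n + g + δ).
k^0.66 = 0.16 / (0.004 + 0.016 + 0.091) = 0.16 / 0.111 = 1.4414
k* = 1.4414^(1/0.66) ≈ 1.7401
y* = (k*)^α = 1.7401^0.34 ≈ 1.2072
c* = (1 − s)·y* = (1 − 0.16) × 1.2072 ≈ 1.0140

c* ≈ 1.014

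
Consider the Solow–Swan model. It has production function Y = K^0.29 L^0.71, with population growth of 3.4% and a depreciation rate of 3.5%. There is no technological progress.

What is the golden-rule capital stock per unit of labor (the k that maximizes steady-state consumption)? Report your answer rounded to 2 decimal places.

The golden rule sets f'(k) = n + δ, i.e. α·k^(α−1) = n + δ.
So k^(1−α) = α / (n + δ) = 0.29 / 0.069 = 4.2029.
k_gold = 4.2029^(1/0.71) ≈ 7.5551

k_gold ≈ 7.56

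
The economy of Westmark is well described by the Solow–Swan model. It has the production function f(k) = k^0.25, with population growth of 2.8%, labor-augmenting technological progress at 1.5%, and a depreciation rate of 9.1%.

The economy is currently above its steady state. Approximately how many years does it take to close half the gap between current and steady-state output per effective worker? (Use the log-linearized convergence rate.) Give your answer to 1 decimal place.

half-life ≈ 6.9 years

Near the steady state the convergence rate is λ = (1 − α)(n + g + δ).
λ = (1 − 0.25) × 0.134 = 0.75 × 0.134 = 0.1005
Half-life = ln 2 / λ = 0.6931 / 0.1005 ≈ 6.90 years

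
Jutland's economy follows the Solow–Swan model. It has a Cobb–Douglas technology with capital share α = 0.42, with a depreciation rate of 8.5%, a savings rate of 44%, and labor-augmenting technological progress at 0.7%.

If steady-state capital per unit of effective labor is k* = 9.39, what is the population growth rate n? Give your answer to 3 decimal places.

n ≈ 0.028

In steady state, investment equals break-even investment: s·k^α = (n + g + δ)·k.
So s / (n + g + δ) = (k*)^(1−α) = 9.39^0.58 = 3.6656.
Therefore n + g + δ = s / 3.6656 = 0.44 / 3.6656 = 0.1200, so n = 0.1200 − 0.092 = 0.0280.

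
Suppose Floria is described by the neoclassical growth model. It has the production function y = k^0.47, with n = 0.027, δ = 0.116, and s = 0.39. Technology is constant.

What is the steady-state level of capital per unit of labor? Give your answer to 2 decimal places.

In steady state, investment equals break-even investment: s·k^α = (n + δ)·k.
Rearranging, k^(1−α) = s / (n + δ).
k^0.53 = 0.39 / (0.027 + 0.116) = 0.39 / 0.143 = 2.7273
k* = 2.7273^(1/0.53) ≈ 6.6395

k* ≈ 6.64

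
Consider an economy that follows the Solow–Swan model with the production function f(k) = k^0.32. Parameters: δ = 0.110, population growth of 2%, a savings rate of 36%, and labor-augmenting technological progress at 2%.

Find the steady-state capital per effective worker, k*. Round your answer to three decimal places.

k* ≈ 3.624

At the steady state, Δk = 0, so s·k^α = (n + g + δ)·k.
Dividing both sides by k: k^(1−α) = s / (n + g + δ).
k^0.68 = 0.36 / (0.020 + 0.020 + 0.110) = 0.36 / 0.150 = 2.4000
k* = 2.4000^(1/0.68) ≈ 3.6235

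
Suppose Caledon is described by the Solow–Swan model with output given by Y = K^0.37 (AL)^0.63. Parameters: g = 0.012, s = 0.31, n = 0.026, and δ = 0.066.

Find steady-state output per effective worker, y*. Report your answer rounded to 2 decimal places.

At the steady state, Δk = 0, so s·k^α = (n + g + δ)·k.
Rearranging, k^(1−α) = s / (n + g + δ).
k^0.63 = 0.31 / (0.026 + 0.012 + 0.066) = 0.31 / 0.104 = 2.9808
k* = 2.9808^(1/0.63) ≈ 5.6612
y* = (k*)^α = 5.6612^0.37 ≈ 1.8992

y* = 1.90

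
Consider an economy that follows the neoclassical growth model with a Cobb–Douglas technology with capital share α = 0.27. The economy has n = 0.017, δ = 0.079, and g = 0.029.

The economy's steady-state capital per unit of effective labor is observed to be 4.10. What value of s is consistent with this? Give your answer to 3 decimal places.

In steady state, investment equals break-even investment: s·k^α = (n + g + δ)·k.
So s / (n + g + δ) = (k*)^(1−α) = 4.10^0.73 = 2.8011.
Therefore s = 2.8011 × (n + g + δ) = 2.8011 × 0.125 = 0.3501.

s ≈ 0.350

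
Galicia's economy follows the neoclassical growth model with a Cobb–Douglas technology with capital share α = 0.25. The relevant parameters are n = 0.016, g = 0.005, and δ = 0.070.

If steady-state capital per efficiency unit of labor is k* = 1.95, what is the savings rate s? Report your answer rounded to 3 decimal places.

s ≈ 0.150

At the steady state, Δk = 0, so s·k^α = (n + g + δ)·k.
So s / (n + g + δ) = (k*)^(1−α) = 1.95^0.75 = 1.6502.
Therefore s = 1.6502 × (n + g + δ) = 1.6502 × 0.091 = 0.1502.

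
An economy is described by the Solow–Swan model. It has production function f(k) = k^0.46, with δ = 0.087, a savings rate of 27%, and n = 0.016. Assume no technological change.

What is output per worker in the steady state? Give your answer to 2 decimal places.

y* = 2.27

In steady state, investment equals break-even investment: s·k^α = (n + δ)·k.
Dividing both sides by k: k^(1−α) = s / (n + δ).
k^0.54 = 0.27 / (0.016 + 0.087) = 0.27 / 0.103 = 2.6214
k* = 2.6214^(1/0.54) ≈ 5.9575
y* = (k*)^α = 5.9575^0.46 ≈ 2.2726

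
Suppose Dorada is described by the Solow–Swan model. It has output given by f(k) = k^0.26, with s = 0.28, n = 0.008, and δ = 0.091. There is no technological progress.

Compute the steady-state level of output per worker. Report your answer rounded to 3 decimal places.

y* ≈ 1.441

At the steady state, Δk = 0, so s·k^α = (n + δ)·k.
Rearranging, k^(1−α) = s / (n + δ).
k^0.74 = 0.28 / (0.008 + 0.091) = 0.28 / 0.099 = 2.8283
k* = 2.8283^(1/0.74) ≈ 4.0754
y* = (k*)^α = 4.0754^0.26 ≈ 1.4409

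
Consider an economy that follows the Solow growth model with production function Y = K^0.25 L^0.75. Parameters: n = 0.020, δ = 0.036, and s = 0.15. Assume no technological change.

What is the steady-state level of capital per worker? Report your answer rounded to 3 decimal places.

k* ≈ 3.720

Steady state requires s·f(k) = (n + δ)·k, i.e. s·k^α = (n + δ)·k.
Dividing both sides by k: k^(1−α) = s / (n + δ).
k^0.75 = 0.15 / (0.020 + 0.036) = 0.15 / 0.056 = 2.6786
k* = 2.6786^(1/0.75) ≈ 3.7200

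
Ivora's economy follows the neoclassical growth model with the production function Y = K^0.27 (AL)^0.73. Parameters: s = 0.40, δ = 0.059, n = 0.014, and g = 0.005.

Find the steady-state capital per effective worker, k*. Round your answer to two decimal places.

k* = 9.39

At the steady state, Δk = 0, so s·k^α = (n + g + δ)·k.
Dividing both sides by k: k^(1−α) = s / (n + g + δ).
k^0.73 = 0.40 / (0.014 + 0.005 + 0.059) = 0.40 / 0.078 = 5.1282
k* = 5.1282^(1/0.73) ≈ 9.3876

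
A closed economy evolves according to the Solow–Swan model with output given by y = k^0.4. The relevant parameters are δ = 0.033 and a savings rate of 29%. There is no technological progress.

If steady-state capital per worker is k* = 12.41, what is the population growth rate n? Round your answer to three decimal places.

n ≈ 0.031

At the steady state, Δk = 0, so s·k^α = (n + δ)·k.
So s / (n + δ) = (k*)^(1−α) = 12.41^0.6 = 4.5317.
Therefore n + δ = s / 4.5317 = 0.29 / 4.5317 = 0.0640, so n = 0.0640 − 0.033 = 0.0310.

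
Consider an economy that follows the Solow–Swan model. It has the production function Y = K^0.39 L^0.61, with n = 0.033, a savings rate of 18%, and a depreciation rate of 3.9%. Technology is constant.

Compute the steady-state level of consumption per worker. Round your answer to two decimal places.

c* ≈ 1.47

Steady state requires s·f(k) = (n + δ)·k, i.e. s·k^α = (n + δ)·k.
Dividing both sides by k: k^(1−α) = s / (n + δ).
k^0.61 = 0.18 / (0.033 + 0.039) = 0.18 / 0.072 = 2.5000
k* = 2.5000^(1/0.61) ≈ 4.4912
y* = (k*)^α = 4.4912^0.39 ≈ 1.7965
c* = (1 − s)·y* = (1 − 0.18) × 1.7965 ≈ 1.4731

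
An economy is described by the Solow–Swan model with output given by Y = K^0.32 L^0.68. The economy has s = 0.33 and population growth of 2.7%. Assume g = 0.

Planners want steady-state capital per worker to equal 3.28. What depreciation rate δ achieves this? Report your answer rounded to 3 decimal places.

Steady state requires s·f(k) = (n + δ)·k, i.e. s·k^α = (n + δ)·k.
So s / (n + δ) = (k*)^(1−α) = 3.28^0.68 = 2.2428.
Therefore n + δ = s / 2.2428 = 0.33 / 2.2428 = 0.1471, so δ = 0.1471 − 0.027 = 0.1201.

δ ≈ 0.120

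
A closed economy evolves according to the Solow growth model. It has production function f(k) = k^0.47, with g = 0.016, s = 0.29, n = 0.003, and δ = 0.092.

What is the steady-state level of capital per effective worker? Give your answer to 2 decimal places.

k* = 6.12

At the steady state, Δk = 0, so s·k^α = (n + g + δ)·k.
Rearranging, k^(1−α) = s / (n + g + δ).
k^0.53 = 0.29 / (0.003 + 0.016 + 0.092) = 0.29 / 0.111 = 2.6126
k* = 2.6126^(1/0.53) ≈ 6.1225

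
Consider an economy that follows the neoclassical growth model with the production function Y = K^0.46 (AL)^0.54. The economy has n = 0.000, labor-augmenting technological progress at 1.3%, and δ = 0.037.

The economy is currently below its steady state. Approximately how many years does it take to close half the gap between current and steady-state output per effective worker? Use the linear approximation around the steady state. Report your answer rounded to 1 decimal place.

Near the steady state the convergence rate is λ = (1 − α)(n + g + δ).
λ = (1 − 0.46) × 0.050 = 0.54 × 0.050 = 0.0270
Half-life = ln 2 / λ = 0.6931 / 0.0270 ≈ 25.67 years

t_½ ≈ 25.7 years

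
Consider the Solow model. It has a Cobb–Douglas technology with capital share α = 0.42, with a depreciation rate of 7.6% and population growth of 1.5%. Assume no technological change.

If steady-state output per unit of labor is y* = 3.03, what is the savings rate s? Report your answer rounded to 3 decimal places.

In steady state, investment equals break-even investment: s·k^α = (n + δ)·k.
Since y* = [s/(n + δ)]^(α/(1−α)), we have s/(n + δ) = (y*)^((1−α)/α) = 3.03^1.381 = 4.6225.
Therefore s = 4.6225 × (n + δ) = 4.6225 × 0.091 = 0.4206.

s ≈ 0.421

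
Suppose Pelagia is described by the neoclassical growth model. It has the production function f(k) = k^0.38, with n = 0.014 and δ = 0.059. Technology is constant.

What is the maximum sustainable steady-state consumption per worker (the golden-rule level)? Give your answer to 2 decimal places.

At the golden rule, f'(k) = n + δ, so α·k^(α−1) = n + δ and k_gold = (α/(n + δ))^(1/(1−α)).
k_gold = (0.38/0.073)^(1/0.62) = 5.2055^1.6129 ≈ 14.3081
c_gold = f(k_gold) − (n + δ)·k_gold = 2.7487 − 0.073×14.3081 ≈ 1.7042

c_gold ≈ 1.70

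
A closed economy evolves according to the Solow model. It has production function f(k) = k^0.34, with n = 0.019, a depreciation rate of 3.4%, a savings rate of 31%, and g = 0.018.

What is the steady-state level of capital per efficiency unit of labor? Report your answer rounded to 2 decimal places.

Steady state requires s·f(k) = (n + g + δ)·k, i.e. s·k^α = (n + g + δ)·k.
Dividing both sides by k: k^(1−α) = s / (n + g + δ).
k^0.66 = 0.31 / (0.019 + 0.018 + 0.034) = 0.31 / 0.071 = 4.3662
k* = 4.3662^(1/0.66) ≈ 9.3294

k* = 9.33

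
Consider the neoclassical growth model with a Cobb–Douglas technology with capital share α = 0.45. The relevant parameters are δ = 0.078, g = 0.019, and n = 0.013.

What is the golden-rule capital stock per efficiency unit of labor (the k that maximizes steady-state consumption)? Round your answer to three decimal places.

k_gold ≈ 12.954

The golden rule sets f'(k) = n + g + δ, i.e. α·k^(α−1) = n + g + δ.
So k^(1−α) = α / (n + g + δ) = 0.45 / 0.110 = 4.0909.
k_gold = 4.0909^(1/0.55) ≈ 12.9538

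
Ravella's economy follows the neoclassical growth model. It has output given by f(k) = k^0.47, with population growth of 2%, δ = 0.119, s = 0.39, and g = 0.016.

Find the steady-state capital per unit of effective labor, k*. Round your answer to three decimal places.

At the steady state, Δk = 0, so s·k^α = (n + g + δ)·k.
Dividing both sides by k: k^(1−α) = s / (n + g + δ).
k^0.53 = 0.39 / (0.020 + 0.016 + 0.119) = 0.39 / 0.155 = 2.5161
k* = 2.5161^(1/0.53) ≈ 5.7028

k* ≈ 5.703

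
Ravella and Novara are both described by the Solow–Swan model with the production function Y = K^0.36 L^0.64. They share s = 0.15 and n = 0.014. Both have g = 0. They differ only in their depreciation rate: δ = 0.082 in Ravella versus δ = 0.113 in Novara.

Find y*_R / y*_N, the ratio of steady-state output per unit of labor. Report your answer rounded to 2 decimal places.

ratio ≈ 1.17

Steady-state y* = [s/(n + δ)]^(α/(1−α)), so the ratio is [ (s_R/(n + δ)_R) / (s_N/(n + δ)_N) ]^0.5625.
s_R/(n + δ)_R = 0.15/0.096 = 1.5625; s_N/(n + δ)_N = 0.15/0.127 = 1.1811.
Ratio = (1.5625/1.1811)^0.5625 = 1.3229^0.5625 ≈ 1.1705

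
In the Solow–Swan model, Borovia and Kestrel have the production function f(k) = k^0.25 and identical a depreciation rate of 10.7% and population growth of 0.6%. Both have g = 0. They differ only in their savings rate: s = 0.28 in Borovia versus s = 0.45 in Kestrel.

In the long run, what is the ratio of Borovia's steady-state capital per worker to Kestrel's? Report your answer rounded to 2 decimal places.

Steady-state k* = [s/(n + δ)]^(1/(1−α)), so the ratio is [ (s_B/(n + δ)_B) / (s_K/(n + δ)_K) ]^1.3333.
s_B/(n + δ)_B = 0.28/0.113 = 2.4779; s_K/(n + δ)_K = 0.45/0.113 = 3.9823.
Ratio = (2.4779/3.9823)^1.3333 = 0.6222^1.3333 ≈ 0.5312

ratio ≈ 0.53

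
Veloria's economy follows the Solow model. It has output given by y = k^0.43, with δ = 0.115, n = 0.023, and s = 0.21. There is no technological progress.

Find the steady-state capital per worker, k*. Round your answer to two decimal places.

Steady state requires s·f(k) = (n + δ)·k, i.e. s·k^α = (n + δ)·k.
Dividing both sides by k: k^(1−α) = s / (n + δ).
k^0.57 = 0.21 / (0.023 + 0.115) = 0.21 / 0.138 = 1.5217
k* = 1.5217^(1/0.57) ≈ 2.0887

k* ≈ 2.09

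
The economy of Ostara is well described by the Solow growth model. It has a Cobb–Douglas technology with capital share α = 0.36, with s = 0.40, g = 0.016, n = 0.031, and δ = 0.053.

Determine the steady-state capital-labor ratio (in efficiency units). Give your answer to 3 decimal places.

k* ≈ 8.724

Steady state requires s·f(k) = (n + g + δ)·k, i.e. s·k^α = (n + g + δ)·k.
Rearranging, k^(1−α) = s / (n + g + δ).
k^0.64 = 0.40 / (0.031 + 0.016 + 0.053) = 0.40 / 0.100 = 4.0000
k* = 4.0000^(1/0.64) ≈ 8.7241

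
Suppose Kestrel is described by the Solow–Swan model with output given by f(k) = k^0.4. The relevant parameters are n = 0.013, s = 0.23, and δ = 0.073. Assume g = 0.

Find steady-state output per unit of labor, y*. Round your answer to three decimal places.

At the steady state, Δk = 0, so s·k^α = (n + δ)·k.
Rearranging, k^(1−α) = s / (n + δ).
k^0.6 = 0.23 / (0.013 + 0.073) = 0.23 / 0.086 = 2.6744
k* = 2.6744^(1/0.6) ≈ 5.1528
y* = (k*)^α = 5.1528^0.4 ≈ 1.9267

y* = 1.927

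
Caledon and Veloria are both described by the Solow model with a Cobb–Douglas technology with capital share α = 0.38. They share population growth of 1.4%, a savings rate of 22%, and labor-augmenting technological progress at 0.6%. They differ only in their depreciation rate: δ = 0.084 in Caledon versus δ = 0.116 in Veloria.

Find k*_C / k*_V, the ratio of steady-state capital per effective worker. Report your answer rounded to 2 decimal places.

k*_C / k*_V ≈ 1.54

Steady-state k* = [s/(n + g + δ)]^(1/(1−α)), so the ratio is [ (s_C/(n + g + δ)_C) / (s_V/(n + g + δ)_V) ]^1.6129.
s_C/(n + g + δ)_C = 0.22/0.104 = 2.1154; s_V/(n + g + δ)_V = 0.22/0.136 = 1.6176.
Ratio = (2.1154/1.6176)^1.6129 = 1.3077^1.6129 ≈ 1.5414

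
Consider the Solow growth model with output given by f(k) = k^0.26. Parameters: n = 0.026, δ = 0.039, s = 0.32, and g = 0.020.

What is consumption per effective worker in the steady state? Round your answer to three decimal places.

In steady state, investment equals break-even investment: s·k^α = (n + g + δ)·k.
Rearranging, k^(1−α) = s / (n + g + δ).
k^0.74 = 0.32 / (0.026 + 0.020 + 0.039) = 0.32 / 0.085 = 3.7647
k* = 3.7647^(1/0.74) ≈ 5.9981
y* = (k*)^α = 5.9981^0.26 ≈ 1.5932
c* = (1 − s)·y* = (1 − 0.32) × 1.5932 ≈ 1.0834

c* ≈ 1.083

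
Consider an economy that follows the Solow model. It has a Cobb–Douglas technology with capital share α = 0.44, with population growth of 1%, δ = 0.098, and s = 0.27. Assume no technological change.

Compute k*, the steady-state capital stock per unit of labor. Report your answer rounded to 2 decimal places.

In steady state, investment equals break-even investment: s·k^α = (n + δ)·k.
Dividing both sides by k: k^(1−α) = s / (n + δ).
k^0.56 = 0.27 / (0.010 + 0.098) = 0.27 / 0.108 = 2.5000
k* = 2.5000^(1/0.56) ≈ 5.1358

k* = 5.14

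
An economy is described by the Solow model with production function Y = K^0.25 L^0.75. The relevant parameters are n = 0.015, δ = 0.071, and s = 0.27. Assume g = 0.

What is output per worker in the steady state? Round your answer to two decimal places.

Steady state requires s·f(k) = (n + δ)·k, i.e. s·k^α = (n + δ)·k.
Dividing both sides by k: k^(1−α) = s / (n + δ).
k^0.75 = 0.27 / (0.015 + 0.071) = 0.27 / 0.086 = 3.1395
k* = 3.1395^(1/0.75) ≈ 4.5971
y* = (k*)^α = 4.5971^0.25 ≈ 1.4643

y* = 1.46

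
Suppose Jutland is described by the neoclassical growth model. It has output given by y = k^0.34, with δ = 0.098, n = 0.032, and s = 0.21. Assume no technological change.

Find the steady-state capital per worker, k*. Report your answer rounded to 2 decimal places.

Steady state requires s·f(k) = (n + δ)·k, i.e. s·k^α = (n + δ)·k.
Rearranging, k^(1−α) = s / (n + δ).
k^0.66 = 0.21 / (0.032 + 0.098) = 0.21 / 0.130 = 1.6154
k* = 1.6154^(1/0.66) ≈ 2.0681

k* ≈ 2.07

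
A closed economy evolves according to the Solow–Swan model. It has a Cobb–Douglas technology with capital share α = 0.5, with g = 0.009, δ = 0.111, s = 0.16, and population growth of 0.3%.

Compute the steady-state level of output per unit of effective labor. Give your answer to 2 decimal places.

At the steady state, Δk = 0, so s·k^α = (n + g + δ)·k.
Dividing both sides by k: k^(1−α) = s / (n + g + δ).
k^0.5 = 0.16 / (0.003 + 0.009 + 0.111) = 0.16 / 0.123 = 1.3008
k* = 1.3008^(1/0.5) ≈ 1.6921
y* = (k*)^α = 1.6921^0.5 ≈ 1.3008

y* ≈ 1.30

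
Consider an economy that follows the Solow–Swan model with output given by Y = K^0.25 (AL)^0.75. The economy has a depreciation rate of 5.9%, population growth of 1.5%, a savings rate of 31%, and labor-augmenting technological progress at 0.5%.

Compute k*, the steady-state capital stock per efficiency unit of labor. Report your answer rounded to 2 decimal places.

k* ≈ 6.19

In steady state, investment equals break-even investment: s·k^α = (n + g + δ)·k.
Rearranging, k^(1−α) = s / (n + g + δ).
k^0.75 = 0.31 / (0.015 + 0.005 + 0.059) = 0.31 / 0.079 = 3.9241
k* = 3.9241^(1/0.75) ≈ 6.1895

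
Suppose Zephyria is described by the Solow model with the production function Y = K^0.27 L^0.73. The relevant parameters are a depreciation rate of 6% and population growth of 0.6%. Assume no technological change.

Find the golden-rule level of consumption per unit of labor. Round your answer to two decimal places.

At the golden rule, f'(k) = n + δ, so α·k^(α−1) = n + δ and k_gold = (α/(n + δ))^(1/(1−α)).
k_gold = (0.27/0.066)^(1/0.73) = 4.0909^1.3699 ≈ 6.8886
c_gold = f(k_gold) − (n + δ)·k_gold = 1.6838 − 0.066×6.8886 ≈ 1.2292

c_gold ≈ 1.23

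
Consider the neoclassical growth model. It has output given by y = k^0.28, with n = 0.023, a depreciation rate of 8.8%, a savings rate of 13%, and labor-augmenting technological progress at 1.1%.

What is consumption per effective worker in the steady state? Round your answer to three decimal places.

c* ≈ 0.892

Steady state requires s·f(k) = (n + g + δ)·k, i.e. s·k^α = (n + g + δ)·k.
Rearranging, k^(1−α) = s / (n + g + δ).
k^0.72 = 0.13 / (0.023 + 0.011 + 0.088) = 0.13 / 0.122 = 1.0656
k* = 1.0656^(1/0.72) ≈ 1.0923
y* = (k*)^α = 1.0923^0.28 ≈ 1.0250
c* = (1 − s)·y* = (1 − 0.13) × 1.0250 ≈ 0.8918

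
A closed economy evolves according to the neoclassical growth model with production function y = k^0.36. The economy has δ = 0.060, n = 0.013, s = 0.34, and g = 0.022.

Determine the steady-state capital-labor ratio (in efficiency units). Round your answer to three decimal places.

k* ≈ 7.332

Steady state requires s·f(k) = (n + g + δ)·k, i.e. s·k^α = (n + g + δ)·k.
Dividing both sides by k: k^(1−α) = s / (n + g + δ).
k^0.64 = 0.34 / (0.013 + 0.022 + 0.060) = 0.34 / 0.095 = 3.5789
k* = 3.5789^(1/0.64) ≈ 7.3322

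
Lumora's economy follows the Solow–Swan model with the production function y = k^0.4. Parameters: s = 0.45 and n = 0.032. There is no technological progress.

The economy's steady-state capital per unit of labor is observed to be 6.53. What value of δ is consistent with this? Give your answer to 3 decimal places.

At the steady state, Δk = 0, so s·k^α = (n + δ)·k.
So s / (n + δ) = (k*)^(1−α) = 6.53^0.6 = 3.0828.
Therefore n + δ = s / 3.0828 = 0.45 / 3.0828 = 0.1460, so δ = 0.1460 − 0.032 = 0.1140.

δ ≈ 0.114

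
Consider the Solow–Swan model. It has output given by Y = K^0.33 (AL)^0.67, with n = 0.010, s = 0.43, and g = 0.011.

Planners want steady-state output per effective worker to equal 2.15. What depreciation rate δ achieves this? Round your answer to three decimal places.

δ ≈ 0.070

In steady state, investment equals break-even investment: s·k^α = (n + g + δ)·k.
Since y* = [s/(n + g + δ)]^(α/(1−α)), we have s/(n + g + δ) = (y*)^((1−α)/α) = 2.15^2.0303 = 4.7310.
Therefore n + g + δ = s / 4.7310 = 0.43 / 4.7310 = 0.0909, so δ = 0.0909 − 0.021 = 0.0699.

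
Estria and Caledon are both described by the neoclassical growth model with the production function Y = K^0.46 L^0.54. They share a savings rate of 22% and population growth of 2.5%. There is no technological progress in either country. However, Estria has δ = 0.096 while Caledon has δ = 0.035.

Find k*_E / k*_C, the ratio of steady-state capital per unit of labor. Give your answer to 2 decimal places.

k*_E / k*_C ≈ 0.27

Steady-state k* = [s/(n + δ)]^(1/(1−α)), so the ratio is [ (s_E/(n + δ)_E) / (s_C/(n + δ)_C) ]^1.8519.
s_E/(n + δ)_E = 0.22/0.121 = 1.8182; s_C/(n + δ)_C = 0.22/0.060 = 3.6667.
Ratio = (1.8182/3.6667)^1.8519 = 0.4959^1.8519 ≈ 0.2728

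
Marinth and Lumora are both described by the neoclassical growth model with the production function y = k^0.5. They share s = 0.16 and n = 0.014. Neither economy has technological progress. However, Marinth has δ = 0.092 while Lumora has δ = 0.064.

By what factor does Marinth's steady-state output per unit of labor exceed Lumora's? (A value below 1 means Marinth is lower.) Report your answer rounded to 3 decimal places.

ratio ≈ 0.736

Steady-state y* = [s/(n + δ)]^(α/(1−α)), so the ratio is [ (s_M/(n + δ)_M) / (s_L/(n + δ)_L) ]^1.
s_M/(n + δ)_M = 0.16/0.106 = 1.5094; s_L/(n + δ)_L = 0.16/0.078 = 2.0513.
Ratio = (1.5094/2.0513)^1 = 0.7358^1 ≈ 0.7358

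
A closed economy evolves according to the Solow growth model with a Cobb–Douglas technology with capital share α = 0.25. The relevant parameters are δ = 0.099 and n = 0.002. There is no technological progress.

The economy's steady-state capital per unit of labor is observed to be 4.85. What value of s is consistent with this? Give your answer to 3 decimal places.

s ≈ 0.330

Steady state requires s·f(k) = (n + δ)·k, i.e. s·k^α = (n + δ)·k.
So s / (n + δ) = (k*)^(1−α) = 4.85^0.75 = 3.2682.
Therefore s = 3.2682 × (n + δ) = 3.2682 × 0.101 = 0.3301.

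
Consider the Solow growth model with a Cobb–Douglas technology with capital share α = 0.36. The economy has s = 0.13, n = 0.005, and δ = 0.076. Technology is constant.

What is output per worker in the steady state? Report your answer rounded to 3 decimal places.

y* = 1.305

In steady state, investment equals break-even investment: s·k^α = (n + δ)·k.
Rearranging, k^(1−α) = s / (n + δ).
k^0.64 = 0.13 / (0.005 + 0.076) = 0.13 / 0.081 = 1.6049
k* = 1.6049^(1/0.64) ≈ 2.0942
y* = (k*)^α = 2.0942^0.36 ≈ 1.3049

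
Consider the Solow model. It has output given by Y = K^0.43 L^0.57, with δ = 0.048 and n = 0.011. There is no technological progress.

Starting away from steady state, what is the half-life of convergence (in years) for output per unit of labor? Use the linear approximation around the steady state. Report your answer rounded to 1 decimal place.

half-life ≈ 20.6 years

Near the steady state the convergence rate is λ = (1 − α)(n + δ).
λ = (1 − 0.43) × 0.059 = 0.57 × 0.059 = 0.03363
Half-life = ln 2 / λ = 0.6931 / 0.03363 ≈ 20.61 years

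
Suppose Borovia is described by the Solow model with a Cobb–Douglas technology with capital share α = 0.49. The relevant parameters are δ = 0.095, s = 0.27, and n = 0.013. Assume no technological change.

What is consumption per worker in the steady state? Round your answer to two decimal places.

Steady state requires s·f(k) = (n + δ)·k, i.e. s·k^α = (n + δ)·k.
Rearranging, k^(1−α) = s / (n + δ).
k^0.51 = 0.27 / (0.013 + 0.095) = 0.27 / 0.108 = 2.5000
k* = 2.5000^(1/0.51) ≈ 6.0294
y* = (k*)^α = 6.0294^0.49 ≈ 2.4118
c* = (1 − s)·y* = (1 − 0.27) × 2.4118 ≈ 1.7606

c* ≈ 1.76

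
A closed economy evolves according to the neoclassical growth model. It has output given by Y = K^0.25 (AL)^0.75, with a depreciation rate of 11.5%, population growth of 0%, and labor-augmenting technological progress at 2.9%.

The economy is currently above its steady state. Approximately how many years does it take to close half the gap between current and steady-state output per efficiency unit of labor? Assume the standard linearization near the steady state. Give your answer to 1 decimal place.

Near the steady state the convergence rate is λ = (1 − α)(n + g + δ).
λ = (1 − 0.25) × 0.144 = 0.75 × 0.144 = 0.1080
Half-life = ln 2 / λ = 0.6931 / 0.1080 ≈ 6.42 years

t_½ ≈ 6.4 years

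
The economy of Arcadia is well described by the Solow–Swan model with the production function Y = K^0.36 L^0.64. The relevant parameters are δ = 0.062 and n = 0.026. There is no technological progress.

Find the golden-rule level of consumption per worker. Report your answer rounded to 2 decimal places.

At the golden rule, f'(k) = n + δ, so α·k^(α−1) = n + δ and k_gold = (α/(n + δ))^(1/(1−α)).
k_gold = (0.36/0.088)^(1/0.64) = 4.0909^1.5625 ≈ 9.0358
c_gold = f(k_gold) − (n + δ)·k_gold = 2.2088 − 0.088×9.0358 ≈ 1.4136

c_gold ≈ 1.41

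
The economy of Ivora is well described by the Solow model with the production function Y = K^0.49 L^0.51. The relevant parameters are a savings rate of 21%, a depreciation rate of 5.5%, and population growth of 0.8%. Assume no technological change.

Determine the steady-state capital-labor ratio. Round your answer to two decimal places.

At the steady state, Δk = 0, so s·k^α = (n + δ)·k.
Rearranging, k^(1−α) = s / (n + δ).
k^0.51 = 0.21 / (0.008 + 0.055) = 0.21 / 0.063 = 3.3333
k* = 3.3333^(1/0.51) ≈ 10.5985

k* ≈ 10.60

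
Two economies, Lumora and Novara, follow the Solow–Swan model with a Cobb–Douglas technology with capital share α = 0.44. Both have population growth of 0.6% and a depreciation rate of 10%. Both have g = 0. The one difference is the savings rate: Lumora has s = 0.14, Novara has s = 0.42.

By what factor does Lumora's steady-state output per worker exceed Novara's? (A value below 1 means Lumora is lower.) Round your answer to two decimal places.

ratio ≈ 0.42

Steady-state y* = [s/(n + δ)]^(α/(1−α)), so the ratio is [ (s_L/(n + δ)_L) / (s_N/(n + δ)_N) ]^0.7857.
s_L/(n + δ)_L = 0.14/0.106 = 1.3208; s_N/(n + δ)_N = 0.42/0.106 = 3.9623.
Ratio = (1.3208/3.9623)^0.7857 = 0.3333^0.7857 ≈ 0.4218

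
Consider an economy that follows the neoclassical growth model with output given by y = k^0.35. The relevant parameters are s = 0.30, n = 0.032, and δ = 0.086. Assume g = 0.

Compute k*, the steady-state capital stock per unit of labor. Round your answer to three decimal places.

k* ≈ 4.202

At the steady state, Δk = 0, so s·k^α = (n + δ)·k.
Dividing both sides by k: k^(1−α) = s / (n + δ).
k^0.65 = 0.30 / (0.032 + 0.086) = 0.30 / 0.118 = 2.5424
k* = 2.5424^(1/0.65) ≈ 4.2020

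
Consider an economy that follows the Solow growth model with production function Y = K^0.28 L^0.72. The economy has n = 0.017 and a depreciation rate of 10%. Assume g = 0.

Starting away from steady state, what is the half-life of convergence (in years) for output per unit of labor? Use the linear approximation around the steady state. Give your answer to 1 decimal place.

t_½ ≈ 8.2 years

Near the steady state the convergence rate is λ = (1 − α)(n + δ).
λ = (1 − 0.28) × 0.117 = 0.72 × 0.117 = 0.08424
Half-life = ln 2 / λ = 0.6931 / 0.08424 ≈ 8.23 years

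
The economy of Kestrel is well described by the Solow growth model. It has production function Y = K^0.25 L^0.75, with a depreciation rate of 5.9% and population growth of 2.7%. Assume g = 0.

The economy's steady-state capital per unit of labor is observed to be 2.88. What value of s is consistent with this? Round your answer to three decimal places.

s ≈ 0.190

At the steady state, Δk = 0, so s·k^α = (n + δ)·k.
So s / (n + δ) = (k*)^(1−α) = 2.88^0.75 = 2.2108.
Therefore s = 2.2108 × (n + δ) = 2.2108 × 0.086 = 0.1901.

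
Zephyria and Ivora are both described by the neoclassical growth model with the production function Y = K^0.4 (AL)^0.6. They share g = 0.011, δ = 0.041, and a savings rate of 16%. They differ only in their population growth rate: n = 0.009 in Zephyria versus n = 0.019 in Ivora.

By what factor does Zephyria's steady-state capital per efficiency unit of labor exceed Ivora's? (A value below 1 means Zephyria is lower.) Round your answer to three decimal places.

Steady-state k* = [s/(n + g + δ)]^(1/(1−α)), so the ratio is [ (s_Z/(n + g + δ)_Z) / (s_I/(n + g + δ)_I) ]^1.6667.
s_Z/(n + g + δ)_Z = 0.16/0.061 = 2.6230; s_I/(n + g + δ)_I = 0.16/0.071 = 2.2535.
Ratio = (2.6230/2.2535)^1.6667 = 1.1640^1.6667 ≈ 1.2880

ratio ≈ 1.288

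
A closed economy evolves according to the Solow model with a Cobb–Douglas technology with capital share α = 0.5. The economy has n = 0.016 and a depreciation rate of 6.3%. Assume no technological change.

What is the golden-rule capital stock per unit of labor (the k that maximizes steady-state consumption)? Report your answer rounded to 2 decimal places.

k_gold ≈ 40.06

The golden rule sets f'(k) = n + δ, i.e. α·k^(α−1) = n + δ.
So k^(1−α) = α / (n + δ) = 0.5 / 0.079 = 6.3291.
k_gold = 6.3291^(1/0.5) ≈ 40.0575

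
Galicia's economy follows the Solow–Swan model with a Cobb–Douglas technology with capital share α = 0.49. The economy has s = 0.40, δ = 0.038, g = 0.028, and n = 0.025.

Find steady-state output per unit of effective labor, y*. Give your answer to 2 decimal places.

y* ≈ 4.15

At the steady state, Δk = 0, so s·k^α = (n + g + δ)·k.
Dividing both sides by k: k^(1−α) = s / (n + g + δ).
k^0.51 = 0.40 / (0.025 + 0.028 + 0.038) = 0.40 / 0.091 = 4.3956
k* = 4.3956^(1/0.51) ≈ 18.2314
y* = (k*)^α = 18.2314^0.49 ≈ 4.1476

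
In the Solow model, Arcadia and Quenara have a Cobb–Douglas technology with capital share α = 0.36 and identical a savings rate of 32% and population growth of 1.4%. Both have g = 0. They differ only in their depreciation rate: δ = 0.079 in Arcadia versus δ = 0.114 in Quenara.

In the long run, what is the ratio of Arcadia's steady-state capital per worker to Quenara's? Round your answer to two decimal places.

Steady-state k* = [s/(n + δ)]^(1/(1−α)), so the ratio is [ (s_A/(n + δ)_A) / (s_Q/(n + δ)_Q) ]^1.5625.
s_A/(n + δ)_A = 0.32/0.093 = 3.4409; s_Q/(n + δ)_Q = 0.32/0.128 = 2.5000.
Ratio = (3.4409/2.5000)^1.5625 = 1.3764^1.5625 ≈ 1.6474

ratio ≈ 1.65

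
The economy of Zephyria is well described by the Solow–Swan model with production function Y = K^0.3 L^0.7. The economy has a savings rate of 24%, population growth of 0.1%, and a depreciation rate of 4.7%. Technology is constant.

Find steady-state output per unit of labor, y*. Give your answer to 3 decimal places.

At the steady state, Δk = 0, so s·k^α = (n + δ)·k.
Dividing both sides by k: k^(1−α) = s / (n + δ).
k^0.7 = 0.24 / (0.001 + 0.047) = 0.24 / 0.048 = 5.0000
k* = 5.0000^(1/0.7) ≈ 9.9662
y* = (k*)^α = 9.9662^0.3 ≈ 1.9932

y* ≈ 1.993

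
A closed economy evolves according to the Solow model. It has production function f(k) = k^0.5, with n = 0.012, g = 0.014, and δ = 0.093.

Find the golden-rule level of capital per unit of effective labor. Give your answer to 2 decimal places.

The golden rule sets f'(k) = n + g + δ, i.e. α·k^(α−1) = n + g + δ.
So k^(1−α) = α / (n + g + δ) = 0.5 / 0.119 = 4.2017.
k_gold = 4.2017^(1/0.5) ≈ 17.6543

k_gold ≈ 17.65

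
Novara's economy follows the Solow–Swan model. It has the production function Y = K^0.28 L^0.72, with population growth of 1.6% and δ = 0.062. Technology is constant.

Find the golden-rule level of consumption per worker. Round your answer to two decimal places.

c_gold ≈ 1.18

At the golden rule, f'(k) = n + δ, so α·k^(α−1) = n + δ and k_gold = (α/(n + δ))^(1/(1−α)).
k_gold = (0.28/0.078)^(1/0.72) = 3.5897^1.3889 ≈ 5.9009
c_gold = f(k_gold) − (n + δ)·k_gold = 1.6438 − 0.078×5.9009 ≈ 1.1835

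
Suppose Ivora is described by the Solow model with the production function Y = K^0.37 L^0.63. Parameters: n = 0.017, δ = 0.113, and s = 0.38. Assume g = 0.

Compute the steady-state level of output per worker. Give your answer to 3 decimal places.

y* ≈ 1.878

At the steady state, Δk = 0, so s·k^α = (n + δ)·k.
Rearranging, k^(1−α) = s / (n + δ).
k^0.63 = 0.38 / (0.017 + 0.113) = 0.38 / 0.130 = 2.9231
k* = 2.9231^(1/0.63) ≈ 5.4883
y* = (k*)^α = 5.4883^0.37 ≈ 1.8776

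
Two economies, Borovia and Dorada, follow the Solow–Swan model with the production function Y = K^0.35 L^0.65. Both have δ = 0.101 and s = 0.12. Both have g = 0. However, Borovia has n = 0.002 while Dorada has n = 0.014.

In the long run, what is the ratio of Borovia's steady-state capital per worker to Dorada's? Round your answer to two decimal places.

k*_B / k*_D ≈ 1.18

Steady-state k* = [s/(n + δ)]^(1/(1−α)), so the ratio is [ (s_B/(n + δ)_B) / (s_D/(n + δ)_D) ]^1.5385.
s_B/(n + δ)_B = 0.12/0.103 = 1.1650; s_D/(n + δ)_D = 0.12/0.115 = 1.0435.
Ratio = (1.1650/1.0435)^1.5385 = 1.1164^1.5385 ≈ 1.1846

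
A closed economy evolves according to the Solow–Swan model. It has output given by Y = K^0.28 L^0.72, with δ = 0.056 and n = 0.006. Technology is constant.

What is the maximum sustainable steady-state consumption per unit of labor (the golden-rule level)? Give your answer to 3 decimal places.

At the golden rule, f'(k) = n + δ, so α·k^(α−1) = n + δ and k_gold = (α/(n + δ))^(1/(1−α)).
k_gold = (0.28/0.062)^(1/0.72) = 4.5161^1.3889 ≈ 8.1171
c_gold = f(k_gold) − (n + δ)·k_gold = 1.7973 − 0.062×8.1171 ≈ 1.2940

c_gold ≈ 1.294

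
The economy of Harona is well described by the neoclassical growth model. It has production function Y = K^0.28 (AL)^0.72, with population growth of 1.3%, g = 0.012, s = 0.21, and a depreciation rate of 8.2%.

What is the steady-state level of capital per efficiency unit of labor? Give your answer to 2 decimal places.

k* ≈ 2.55

In steady state, investment equals break-even investment: s·k^α = (n + g + δ)·k.
Rearranging, k^(1−α) = s / (n + g + δ).
k^0.72 = 0.21 / (0.013 + 0.012 + 0.082) = 0.21 / 0.107 = 1.9626
k* = 1.9626^(1/0.72) ≈ 2.5510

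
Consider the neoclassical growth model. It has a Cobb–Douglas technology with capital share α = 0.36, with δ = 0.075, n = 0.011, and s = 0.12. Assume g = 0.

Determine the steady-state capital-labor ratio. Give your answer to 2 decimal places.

At the steady state, Δk = 0, so s·k^α = (n + δ)·k.
Rearranging, k^(1−α) = s / (n + δ).
k^0.64 = 0.12 / (0.011 + 0.075) = 0.12 / 0.086 = 1.3953
k* = 1.3953^(1/0.64) ≈ 1.6828

k* ≈ 1.68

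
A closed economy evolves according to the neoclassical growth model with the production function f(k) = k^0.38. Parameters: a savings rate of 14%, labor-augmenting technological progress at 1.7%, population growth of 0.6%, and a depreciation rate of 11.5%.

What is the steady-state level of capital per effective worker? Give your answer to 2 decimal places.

k* ≈ 1.02

Steady state requires s·f(k) = (n + g + δ)·k, i.e. s·k^α = (n + g + δ)·k.
Rearranging, k^(1−α) = s / (n + g + δ).
k^0.62 = 0.14 / (0.006 + 0.017 + 0.115) = 0.14 / 0.138 = 1.0145
k* = 1.0145^(1/0.62) ≈ 1.0235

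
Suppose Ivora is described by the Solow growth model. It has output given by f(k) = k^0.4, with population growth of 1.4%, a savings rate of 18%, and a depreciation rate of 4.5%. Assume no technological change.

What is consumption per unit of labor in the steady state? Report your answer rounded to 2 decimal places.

In steady state, investment equals break-even investment: s·k^α = (n + δ)·k.
Dividing both sides by k: k^(1−α) = s / (n + δ).
k^0.6 = 0.18 / (0.014 + 0.045) = 0.18 / 0.059 = 3.0508
k* = 3.0508^(1/0.6) ≈ 6.4174
y* = (k*)^α = 6.4174^0.4 ≈ 2.1035
c* = (1 − s)·y* = (1 − 0.18) × 2.1035 ≈ 1.7249

c* = 1.72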